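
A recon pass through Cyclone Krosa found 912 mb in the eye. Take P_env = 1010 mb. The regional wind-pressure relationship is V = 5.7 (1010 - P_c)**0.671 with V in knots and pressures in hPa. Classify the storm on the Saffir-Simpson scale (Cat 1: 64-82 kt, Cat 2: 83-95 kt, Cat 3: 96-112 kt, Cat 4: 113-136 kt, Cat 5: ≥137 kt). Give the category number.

ΔP = 1010 − 912 = 98 mb.
V ≈ 5.7 × 98^0.671 = 5.7 × 21.68 ≈ 124 kt.
124 kt falls in the Category 4 band.

4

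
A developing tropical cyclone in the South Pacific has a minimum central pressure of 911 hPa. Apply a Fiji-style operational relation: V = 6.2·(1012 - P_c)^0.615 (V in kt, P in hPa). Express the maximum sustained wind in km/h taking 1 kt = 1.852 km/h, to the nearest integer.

ΔP = 1012 − 911 = 101 hPa.
V ≈ 6.2 × 101^0.615 = 6.2 × 17.087 ≈ 105.937 kt.
105.937 × 1.852 ≈ 196.20 km/h → 196 km/h.

196 km/h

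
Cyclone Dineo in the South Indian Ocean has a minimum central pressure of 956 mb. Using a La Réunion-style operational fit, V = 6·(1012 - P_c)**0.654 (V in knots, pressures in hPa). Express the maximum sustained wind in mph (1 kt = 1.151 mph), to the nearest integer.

ΔP = 1012 − 956 = 56 mb.
V ≈ 6 × 56^0.654 = 6 × 13.910 ≈ 83.458 kt.
83.458 × 1.151 ≈ 96.06 mph → 96 mph.

96 mph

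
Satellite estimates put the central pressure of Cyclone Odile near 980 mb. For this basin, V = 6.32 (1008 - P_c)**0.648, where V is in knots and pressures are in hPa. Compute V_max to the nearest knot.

55 kt

ΔP = 1008 − 980 = 28 mb.
28^0.648 ≈ 8.665.
V ≈ 6.32 × 8.665 ≈ 54.8 kt.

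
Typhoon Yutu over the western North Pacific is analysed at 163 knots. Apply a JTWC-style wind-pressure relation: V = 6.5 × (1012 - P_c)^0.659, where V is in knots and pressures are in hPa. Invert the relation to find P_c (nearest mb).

ΔP = (V / 6.5)^(1/0.659) = (163/6.5)^1.517.
163/6.5 = 25.077; 25.077^1.517 ≈ 132.84 mb.
P_c = 1012 − 132.84 = 879.16 ≈ 879 mb.

879 mb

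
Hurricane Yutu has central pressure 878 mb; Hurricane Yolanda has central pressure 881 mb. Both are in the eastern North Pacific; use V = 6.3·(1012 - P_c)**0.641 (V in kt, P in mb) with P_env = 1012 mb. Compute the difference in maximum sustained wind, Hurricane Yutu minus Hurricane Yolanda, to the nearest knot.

2 kt

Hurricane Yutu: ΔP = 134; V ≈ 6.3 × 134^0.641 ≈ 145.48 kt.
Hurricane Yolanda: ΔP = 131; V ≈ 6.3 × 131^0.641 ≈ 143.39 kt.
Difference ≈ 145.48 − 143.39 = 2.09 → 2 kt.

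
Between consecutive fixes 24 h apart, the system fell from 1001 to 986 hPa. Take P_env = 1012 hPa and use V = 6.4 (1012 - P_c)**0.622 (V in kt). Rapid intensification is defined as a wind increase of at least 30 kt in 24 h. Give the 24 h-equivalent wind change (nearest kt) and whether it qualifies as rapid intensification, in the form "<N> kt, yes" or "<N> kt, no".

V₁: ΔP = 11, V ≈ 6.4 × 11^0.622 ≈ 28.44 kt.
V₂: ΔP = 26, V ≈ 6.4 × 26^0.622 ≈ 48.56 kt.
ΔV over 24 h = 20.12 kt → 24 h equivalent = 20.12 × 24/24 ≈ 20.12 kt.
20 kt < 30 kt ⇒ not rapid intensification.

20 kt, no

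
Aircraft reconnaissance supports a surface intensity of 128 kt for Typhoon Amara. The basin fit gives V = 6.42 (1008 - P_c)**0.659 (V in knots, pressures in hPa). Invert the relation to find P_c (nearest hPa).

ΔP = (V / 6.42)^(1/0.659) = (128/6.42)^1.517.
128/6.42 = 19.938; 19.938^1.517 ≈ 93.80 hPa.
P_c = 1008 − 93.80 = 914.20 ≈ 914 hPa.

914 hPa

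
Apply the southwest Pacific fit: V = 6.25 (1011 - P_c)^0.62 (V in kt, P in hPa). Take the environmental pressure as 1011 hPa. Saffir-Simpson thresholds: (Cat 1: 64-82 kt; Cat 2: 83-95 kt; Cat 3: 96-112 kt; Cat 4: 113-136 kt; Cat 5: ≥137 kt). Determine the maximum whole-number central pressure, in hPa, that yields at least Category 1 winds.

968 hPa

Category 1 begins at V = 64 kt.
Required ΔP = (64/6.25)^(1/0.62) = 10.240^1.613 ≈ 42.61 hPa.
P_c ≤ 1011 − 42.61 = 968.39, so the highest integer P_c is 968 hPa.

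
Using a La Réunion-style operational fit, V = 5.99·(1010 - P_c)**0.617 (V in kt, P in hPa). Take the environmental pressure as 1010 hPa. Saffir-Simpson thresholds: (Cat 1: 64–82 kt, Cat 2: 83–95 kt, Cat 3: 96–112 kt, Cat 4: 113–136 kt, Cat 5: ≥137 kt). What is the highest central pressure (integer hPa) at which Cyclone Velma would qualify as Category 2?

939 hPa

Category 2 begins at V = 83 kt.
Required ΔP = (83/5.99)^(1/0.617) = 13.856^1.621 ≈ 70.85 hPa.
P_c ≤ 1010 − 70.85 = 939.15, so the highest integer P_c is 939 hPa.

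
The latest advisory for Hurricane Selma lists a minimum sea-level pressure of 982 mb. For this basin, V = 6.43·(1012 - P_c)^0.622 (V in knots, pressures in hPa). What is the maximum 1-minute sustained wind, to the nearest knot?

53 kt

ΔP = 1012 − 982 = 30 mb.
30^0.622 ≈ 8.294.
V ≈ 6.43 × 8.294 ≈ 53.3 kt.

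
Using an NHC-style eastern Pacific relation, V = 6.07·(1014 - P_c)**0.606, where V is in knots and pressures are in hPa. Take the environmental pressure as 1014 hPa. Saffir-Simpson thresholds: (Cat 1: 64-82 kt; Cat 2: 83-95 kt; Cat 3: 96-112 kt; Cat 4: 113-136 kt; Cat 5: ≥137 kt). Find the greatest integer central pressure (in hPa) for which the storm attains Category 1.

965 hPa

Category 1 begins at V = 64 kt.
Required ΔP = (64/6.07)^(1/0.606) = 10.544^1.650 ≈ 48.76 hPa.
P_c ≤ 1014 − 48.76 = 965.24, so the highest integer P_c is 965 hPa.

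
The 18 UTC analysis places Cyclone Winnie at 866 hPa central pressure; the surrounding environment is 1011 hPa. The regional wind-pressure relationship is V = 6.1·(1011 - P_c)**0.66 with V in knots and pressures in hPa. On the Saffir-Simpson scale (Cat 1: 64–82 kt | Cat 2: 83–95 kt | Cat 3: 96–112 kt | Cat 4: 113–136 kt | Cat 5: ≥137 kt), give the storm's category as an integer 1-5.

5

ΔP = 1011 − 866 = 145 hPa.
V ≈ 6.1 × 145^0.66 = 6.1 × 26.70 ≈ 163 kt.
163 kt falls in the Category 5 band.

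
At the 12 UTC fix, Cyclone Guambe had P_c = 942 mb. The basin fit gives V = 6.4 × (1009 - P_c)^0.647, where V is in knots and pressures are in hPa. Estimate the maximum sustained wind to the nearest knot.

97 kt

ΔP = 1009 − 942 = 67 mb.
67^0.647 ≈ 15.187.
V ≈ 6.4 × 15.187 ≈ 97.2 kt.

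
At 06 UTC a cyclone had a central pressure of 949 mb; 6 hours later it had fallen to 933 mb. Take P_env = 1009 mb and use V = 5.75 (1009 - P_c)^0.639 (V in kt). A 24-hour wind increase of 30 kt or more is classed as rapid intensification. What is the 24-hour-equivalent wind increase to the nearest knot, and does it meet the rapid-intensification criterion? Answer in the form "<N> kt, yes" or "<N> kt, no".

51 kt, yes

V₁: ΔP = 60, V ≈ 5.75 × 60^0.639 ≈ 78.69 kt.
V₂: ΔP = 76, V ≈ 5.75 × 76^0.639 ≈ 91.52 kt.
ΔV over 6 h = 12.83 kt → 24 h equivalent = 12.83 × 24/6 ≈ 51.32 kt.
51 kt ≥ 30 kt ⇒ rapid intensification.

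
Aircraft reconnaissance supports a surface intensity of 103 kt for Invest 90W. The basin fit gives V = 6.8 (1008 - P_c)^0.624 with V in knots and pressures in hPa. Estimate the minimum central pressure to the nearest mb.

930 mb

ΔP = (V / 6.8)^(1/0.624) = (103/6.8)^1.603.
103/6.8 = 15.147; 15.147^1.603 ≈ 77.90 mb.
P_c = 1008 − 77.90 = 930.10 ≈ 930 mb.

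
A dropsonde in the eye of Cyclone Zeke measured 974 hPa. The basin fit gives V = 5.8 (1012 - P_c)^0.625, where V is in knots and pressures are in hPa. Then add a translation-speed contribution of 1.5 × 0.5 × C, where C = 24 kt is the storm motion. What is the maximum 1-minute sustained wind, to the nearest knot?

ΔP = 1012 − 974 = 38 hPa.
38^0.625 ≈ 9.713.
V ≈ 5.8 × 9.713 ≈ 56.3 kt.
Translation term: 1.5 × 0.5 × 24 = 18 kt.
Corrected V ≈ 74.3 kt → 74 kt.

74 kt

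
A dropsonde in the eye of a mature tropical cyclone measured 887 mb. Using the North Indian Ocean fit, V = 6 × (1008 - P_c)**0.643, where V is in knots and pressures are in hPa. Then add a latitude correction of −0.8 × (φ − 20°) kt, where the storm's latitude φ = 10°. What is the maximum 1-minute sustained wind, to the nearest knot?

ΔP = 1008 − 887 = 121 mb.
121^0.643 ≈ 21.839.
V ≈ 6 × 21.839 ≈ 131.0 kt.
Latitude correction: −0.8 × (10 − 20) = 8 kt.
Corrected V ≈ 139 kt → 139 kt.

139 kt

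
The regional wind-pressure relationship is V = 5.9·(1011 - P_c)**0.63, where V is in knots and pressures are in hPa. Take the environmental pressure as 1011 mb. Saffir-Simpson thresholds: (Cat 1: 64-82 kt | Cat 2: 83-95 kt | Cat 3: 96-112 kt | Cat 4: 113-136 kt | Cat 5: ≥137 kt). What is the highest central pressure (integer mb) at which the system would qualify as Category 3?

Category 3 begins at V = 96 kt.
Required ΔP = (96/5.9)^(1/0.63) = 16.271^1.587 ≈ 83.73 mb.
P_c ≤ 1011 − 83.73 = 927.27, so the highest integer P_c is 927 mb.

927 mb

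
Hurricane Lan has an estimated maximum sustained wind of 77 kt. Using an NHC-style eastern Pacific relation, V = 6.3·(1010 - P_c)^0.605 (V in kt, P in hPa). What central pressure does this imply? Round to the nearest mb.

947 mb

ΔP = (V / 6.3)^(1/0.605) = (77/6.3)^1.653.
77/6.3 = 12.222; 12.222^1.653 ≈ 62.65 mb.
P_c = 1010 − 62.65 = 947.35 ≈ 947 mb.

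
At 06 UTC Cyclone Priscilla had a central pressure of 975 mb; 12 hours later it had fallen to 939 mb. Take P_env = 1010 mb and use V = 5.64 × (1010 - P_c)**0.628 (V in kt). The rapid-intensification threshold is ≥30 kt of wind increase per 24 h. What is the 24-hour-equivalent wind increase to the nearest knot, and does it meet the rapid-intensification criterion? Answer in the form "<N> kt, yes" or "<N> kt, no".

59 kt, yes

V₁: ΔP = 35, V ≈ 5.64 × 35^0.628 ≈ 52.60 kt.
V₂: ΔP = 71, V ≈ 5.64 × 71^0.628 ≈ 82.01 kt.
ΔV over 12 h = 29.41 kt → 24 h equivalent = 29.41 × 24/12 ≈ 58.82 kt.
59 kt ≥ 30 kt ⇒ rapid intensification.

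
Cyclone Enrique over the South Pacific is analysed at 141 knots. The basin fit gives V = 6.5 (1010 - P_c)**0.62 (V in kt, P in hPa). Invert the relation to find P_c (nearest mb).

867 mb

ΔP = (V / 6.5)^(1/0.62) = (141/6.5)^1.613.
141/6.5 = 21.692; 21.692^1.613 ≈ 143.00 mb.
P_c = 1010 − 143.00 = 867.00 ≈ 867 mb.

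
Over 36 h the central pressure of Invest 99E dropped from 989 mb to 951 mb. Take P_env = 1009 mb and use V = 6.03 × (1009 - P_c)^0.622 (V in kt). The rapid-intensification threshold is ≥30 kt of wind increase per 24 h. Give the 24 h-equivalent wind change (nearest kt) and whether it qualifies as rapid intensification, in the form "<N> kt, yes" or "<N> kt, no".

24 kt, no

V₁: ΔP = 20, V ≈ 6.03 × 20^0.622 ≈ 38.86 kt.
V₂: ΔP = 58, V ≈ 6.03 × 58^0.622 ≈ 75.36 kt.
ΔV over 36 h = 36.50 kt → 24 h equivalent = 36.50 × 24/36 ≈ 24.33 kt.
24 kt < 30 kt ⇒ not rapid intensification.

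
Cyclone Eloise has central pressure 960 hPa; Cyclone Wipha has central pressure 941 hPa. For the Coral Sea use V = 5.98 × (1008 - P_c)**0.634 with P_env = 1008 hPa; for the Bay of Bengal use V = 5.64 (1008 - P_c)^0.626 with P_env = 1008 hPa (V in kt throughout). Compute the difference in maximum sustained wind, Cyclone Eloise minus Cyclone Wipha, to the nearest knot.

-9 kt

Cyclone Eloise: ΔP = 48; V ≈ 5.98 × 48^0.634 ≈ 69.60 kt.
Cyclone Wipha: ΔP = 67; V ≈ 5.64 × 67^0.626 ≈ 78.42 kt.
Difference ≈ 69.60 − 78.42 = -8.82 → -9 kt.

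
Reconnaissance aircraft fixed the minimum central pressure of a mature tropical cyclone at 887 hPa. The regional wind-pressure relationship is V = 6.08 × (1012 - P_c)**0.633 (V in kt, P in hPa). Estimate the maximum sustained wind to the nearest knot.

ΔP = 1012 − 887 = 125 hPa.
125^0.633 ≈ 21.249.
V ≈ 6.08 × 21.249 ≈ 129.2 kt.

129 kt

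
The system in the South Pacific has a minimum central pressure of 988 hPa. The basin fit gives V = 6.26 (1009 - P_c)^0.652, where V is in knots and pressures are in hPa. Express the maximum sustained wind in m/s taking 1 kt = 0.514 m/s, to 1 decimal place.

23.4 m/s

ΔP = 1009 − 988 = 21 hPa.
V ≈ 6.26 × 21^0.652 = 6.26 × 7.279 ≈ 45.568 kt.
45.568 × 0.514 ≈ 23.42 m/s → 23.4 m/s.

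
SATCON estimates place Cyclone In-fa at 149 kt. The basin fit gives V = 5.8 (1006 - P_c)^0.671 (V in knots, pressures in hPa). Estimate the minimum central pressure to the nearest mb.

880 mb

ΔP = (V / 5.8)^(1/0.671) = (149/5.8)^1.490.
149/5.8 = 25.690; 25.690^1.490 ≈ 126.18 mb.
P_c = 1006 − 126.18 = 879.82 ≈ 880 mb.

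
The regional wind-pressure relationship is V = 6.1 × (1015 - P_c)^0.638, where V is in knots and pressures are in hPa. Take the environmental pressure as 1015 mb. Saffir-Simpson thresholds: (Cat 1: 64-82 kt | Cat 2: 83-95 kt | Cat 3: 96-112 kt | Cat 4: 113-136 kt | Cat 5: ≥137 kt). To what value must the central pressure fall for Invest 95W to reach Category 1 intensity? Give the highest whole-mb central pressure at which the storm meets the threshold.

975 mb

Category 1 begins at V = 64 kt.
Required ΔP = (64/6.1)^(1/0.638) = 10.492^1.567 ≈ 39.82 mb.
P_c ≤ 1015 − 39.82 = 975.18, so the highest integer P_c is 975 mb.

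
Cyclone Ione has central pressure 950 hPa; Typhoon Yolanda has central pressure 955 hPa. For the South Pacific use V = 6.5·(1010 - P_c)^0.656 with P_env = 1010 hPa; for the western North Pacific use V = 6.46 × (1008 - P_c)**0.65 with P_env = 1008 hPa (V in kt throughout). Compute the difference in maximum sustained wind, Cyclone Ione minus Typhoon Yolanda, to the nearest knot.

Cyclone Ione: ΔP = 60; V ≈ 6.5 × 60^0.656 ≈ 95.36 kt.
Typhoon Yolanda: ΔP = 53; V ≈ 6.46 × 53^0.65 ≈ 85.31 kt.
Difference ≈ 95.36 − 85.31 = 10.05 → 10 kt.

10 kt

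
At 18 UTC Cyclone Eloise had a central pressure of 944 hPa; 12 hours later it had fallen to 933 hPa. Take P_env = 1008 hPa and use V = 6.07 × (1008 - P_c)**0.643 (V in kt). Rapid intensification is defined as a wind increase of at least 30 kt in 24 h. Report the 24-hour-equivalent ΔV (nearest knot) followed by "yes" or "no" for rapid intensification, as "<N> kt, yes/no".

19 kt, no

V₁: ΔP = 64, V ≈ 6.07 × 64^0.643 ≈ 88.02 kt.
V₂: ΔP = 75, V ≈ 6.07 × 75^0.643 ≈ 97.47 kt.
ΔV over 12 h = 9.45 kt → 24 h equivalent = 9.45 × 24/12 ≈ 18.90 kt.
19 kt < 30 kt ⇒ not rapid intensification.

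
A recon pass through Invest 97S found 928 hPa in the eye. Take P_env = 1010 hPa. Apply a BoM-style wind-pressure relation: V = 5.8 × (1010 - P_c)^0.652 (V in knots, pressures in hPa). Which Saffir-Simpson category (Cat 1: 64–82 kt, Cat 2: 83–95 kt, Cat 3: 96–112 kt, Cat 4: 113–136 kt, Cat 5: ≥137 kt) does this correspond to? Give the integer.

3

ΔP = 1010 − 928 = 82 hPa.
V ≈ 5.8 × 82^0.652 = 5.8 × 17.69 ≈ 103 kt.
103 kt falls in the Category 3 band.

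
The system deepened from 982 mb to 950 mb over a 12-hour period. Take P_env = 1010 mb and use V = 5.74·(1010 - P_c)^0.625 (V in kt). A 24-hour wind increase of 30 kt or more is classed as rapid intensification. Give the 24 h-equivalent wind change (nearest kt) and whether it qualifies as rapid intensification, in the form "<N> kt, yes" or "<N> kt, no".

V₁: ΔP = 28, V ≈ 5.74 × 28^0.625 ≈ 46.07 kt.
V₂: ΔP = 60, V ≈ 5.74 × 60^0.625 ≈ 74.17 kt.
ΔV over 12 h = 28.10 kt → 24 h equivalent = 28.10 × 24/12 ≈ 56.20 kt.
56 kt ≥ 30 kt ⇒ rapid intensification.

56 kt, yes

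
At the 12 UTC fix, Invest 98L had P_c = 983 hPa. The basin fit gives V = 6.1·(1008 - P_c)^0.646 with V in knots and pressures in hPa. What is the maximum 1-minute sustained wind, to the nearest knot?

49 kt

ΔP = 1008 − 983 = 25 hPa.
25^0.646 ≈ 8.000.
V ≈ 6.1 × 8.000 ≈ 48.8 kt.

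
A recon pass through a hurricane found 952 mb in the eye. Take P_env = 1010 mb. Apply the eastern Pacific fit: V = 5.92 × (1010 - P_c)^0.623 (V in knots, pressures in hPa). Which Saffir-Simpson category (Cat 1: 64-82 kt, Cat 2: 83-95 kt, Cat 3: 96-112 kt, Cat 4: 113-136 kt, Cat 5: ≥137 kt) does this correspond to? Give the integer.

1

ΔP = 1010 − 952 = 58 mb.
V ≈ 5.92 × 58^0.623 = 5.92 × 12.55 ≈ 74 kt.
74 kt falls in the Category 1 band.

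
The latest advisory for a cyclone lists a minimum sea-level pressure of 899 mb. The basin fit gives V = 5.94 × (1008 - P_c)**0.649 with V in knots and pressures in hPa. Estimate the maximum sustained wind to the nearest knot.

ΔP = 1008 − 899 = 109 mb.
109^0.649 ≈ 21.003.
V ≈ 5.94 × 21.003 ≈ 124.8 kt.

125 kt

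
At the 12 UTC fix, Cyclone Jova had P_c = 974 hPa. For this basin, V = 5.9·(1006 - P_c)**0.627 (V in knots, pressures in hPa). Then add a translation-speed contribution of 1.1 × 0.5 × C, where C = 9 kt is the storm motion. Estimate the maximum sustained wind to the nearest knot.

ΔP = 1006 − 974 = 32 hPa.
32^0.627 ≈ 8.785.
V ≈ 5.9 × 8.785 ≈ 51.8 kt.
Translation term: 1.1 × 0.5 × 9 = 4.95 kt.
Corrected V ≈ 56.75 kt → 57 kt.

57 kt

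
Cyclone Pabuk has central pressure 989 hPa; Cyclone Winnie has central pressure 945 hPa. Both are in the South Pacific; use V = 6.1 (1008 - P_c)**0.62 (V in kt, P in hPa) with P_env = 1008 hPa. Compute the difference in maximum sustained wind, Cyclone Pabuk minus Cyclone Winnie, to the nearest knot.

Cyclone Pabuk: ΔP = 19; V ≈ 6.1 × 19^0.62 ≈ 37.86 kt.
Cyclone Winnie: ΔP = 63; V ≈ 6.1 × 63^0.62 ≈ 79.60 kt.
Difference ≈ 37.86 − 79.60 = -41.74 → -42 kt.

-42 kt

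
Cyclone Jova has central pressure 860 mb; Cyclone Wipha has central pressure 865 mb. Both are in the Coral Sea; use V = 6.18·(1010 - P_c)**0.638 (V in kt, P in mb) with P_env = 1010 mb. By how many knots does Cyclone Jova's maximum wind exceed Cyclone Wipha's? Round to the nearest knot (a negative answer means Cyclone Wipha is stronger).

3 kt

Cyclone Jova: ΔP = 150; V ≈ 6.18 × 150^0.638 ≈ 151.12 kt.
Cyclone Wipha: ΔP = 145; V ≈ 6.18 × 145^0.638 ≈ 147.89 kt.
Difference ≈ 151.12 − 147.89 = 3.23 → 3 kt.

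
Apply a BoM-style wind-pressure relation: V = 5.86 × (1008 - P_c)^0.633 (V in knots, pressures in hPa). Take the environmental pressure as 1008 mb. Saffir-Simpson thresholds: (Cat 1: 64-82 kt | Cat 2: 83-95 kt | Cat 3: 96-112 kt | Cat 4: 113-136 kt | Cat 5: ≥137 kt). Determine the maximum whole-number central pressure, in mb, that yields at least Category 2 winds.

Category 2 begins at V = 83 kt.
Required ΔP = (83/5.86)^(1/0.633) = 14.164^1.580 ≈ 65.86 mb.
P_c ≤ 1008 − 65.86 = 942.14, so the highest integer P_c is 942 mb.

942 mb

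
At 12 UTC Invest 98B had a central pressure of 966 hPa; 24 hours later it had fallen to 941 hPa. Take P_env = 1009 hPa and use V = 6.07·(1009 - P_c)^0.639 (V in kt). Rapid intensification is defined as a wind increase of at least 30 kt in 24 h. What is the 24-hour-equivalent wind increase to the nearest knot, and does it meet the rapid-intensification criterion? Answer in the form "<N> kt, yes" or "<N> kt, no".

23 kt, no

V₁: ΔP = 43, V ≈ 6.07 × 43^0.639 ≈ 67.14 kt.
V₂: ΔP = 68, V ≈ 6.07 × 68^0.639 ≈ 89.98 kt.
ΔV over 24 h = 22.84 kt → 24 h equivalent = 22.84 × 24/24 ≈ 22.84 kt.
23 kt < 30 kt ⇒ not rapid intensification.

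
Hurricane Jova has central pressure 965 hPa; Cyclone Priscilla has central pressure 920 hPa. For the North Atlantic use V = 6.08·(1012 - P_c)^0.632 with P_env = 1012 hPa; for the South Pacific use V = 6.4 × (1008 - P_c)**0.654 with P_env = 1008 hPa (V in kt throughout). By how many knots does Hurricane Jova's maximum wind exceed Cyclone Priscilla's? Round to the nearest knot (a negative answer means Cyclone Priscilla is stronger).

Hurricane Jova: ΔP = 47; V ≈ 6.08 × 47^0.632 ≈ 69.29 kt.
Cyclone Priscilla: ΔP = 88; V ≈ 6.4 × 88^0.654 ≈ 119.64 kt.
Difference ≈ 69.29 − 119.64 = -50.35 → -50 kt.

-50 kt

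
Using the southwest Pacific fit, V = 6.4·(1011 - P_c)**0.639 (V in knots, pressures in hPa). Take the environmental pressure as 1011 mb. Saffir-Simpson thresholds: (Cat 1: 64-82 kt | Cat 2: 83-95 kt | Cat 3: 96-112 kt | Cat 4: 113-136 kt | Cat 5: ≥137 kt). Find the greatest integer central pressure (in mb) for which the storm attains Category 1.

Category 1 begins at V = 64 kt.
Required ΔP = (64/6.4)^(1/0.639) = 10.000^1.565 ≈ 36.72 mb.
P_c ≤ 1011 − 36.72 = 974.28, so the highest integer P_c is 974 mb.

974 mb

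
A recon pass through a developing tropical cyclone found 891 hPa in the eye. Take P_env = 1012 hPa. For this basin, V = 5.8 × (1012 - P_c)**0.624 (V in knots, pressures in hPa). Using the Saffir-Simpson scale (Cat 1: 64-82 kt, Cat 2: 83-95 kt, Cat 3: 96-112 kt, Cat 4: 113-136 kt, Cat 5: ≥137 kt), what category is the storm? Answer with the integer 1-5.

4

ΔP = 1012 − 891 = 121 hPa.
V ≈ 5.8 × 121^0.624 = 5.8 × 19.94 ≈ 116 kt.
116 kt falls in the Category 4 band.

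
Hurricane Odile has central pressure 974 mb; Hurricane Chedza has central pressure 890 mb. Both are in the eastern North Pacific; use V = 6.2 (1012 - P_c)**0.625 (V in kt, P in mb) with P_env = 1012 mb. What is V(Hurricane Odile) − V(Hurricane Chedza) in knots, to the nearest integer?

Hurricane Odile: ΔP = 38; V ≈ 6.2 × 38^0.625 ≈ 60.22 kt.
Hurricane Chedza: ΔP = 122; V ≈ 6.2 × 122^0.625 ≈ 124.84 kt.
Difference ≈ 60.22 − 124.84 = -64.62 → -65 kt.

-65 kt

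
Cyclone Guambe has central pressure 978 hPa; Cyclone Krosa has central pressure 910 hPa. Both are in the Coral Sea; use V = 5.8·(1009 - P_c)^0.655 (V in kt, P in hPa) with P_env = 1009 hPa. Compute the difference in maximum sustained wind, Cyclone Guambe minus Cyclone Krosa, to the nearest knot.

-63 kt

Cyclone Guambe: ΔP = 31; V ≈ 5.8 × 31^0.655 ≈ 54.99 kt.
Cyclone Krosa: ΔP = 99; V ≈ 5.8 × 99^0.655 ≈ 117.64 kt.
Difference ≈ 54.99 − 117.64 = -62.65 → -63 kt.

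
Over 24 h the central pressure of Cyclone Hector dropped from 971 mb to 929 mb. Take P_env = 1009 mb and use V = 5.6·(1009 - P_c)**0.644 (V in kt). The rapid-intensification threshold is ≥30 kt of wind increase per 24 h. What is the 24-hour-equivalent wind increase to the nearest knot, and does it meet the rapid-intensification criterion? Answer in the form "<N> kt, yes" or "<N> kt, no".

36 kt, yes

V₁: ΔP = 38, V ≈ 5.6 × 38^0.644 ≈ 58.29 kt.
V₂: ΔP = 80, V ≈ 5.6 × 80^0.644 ≈ 94.14 kt.
ΔV over 24 h = 35.85 kt → 24 h equivalent = 35.85 × 24/24 ≈ 35.85 kt.
36 kt ≥ 30 kt ⇒ rapid intensification.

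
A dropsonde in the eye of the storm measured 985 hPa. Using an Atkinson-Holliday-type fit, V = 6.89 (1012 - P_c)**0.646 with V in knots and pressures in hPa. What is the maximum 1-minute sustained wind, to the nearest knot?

ΔP = 1012 − 985 = 27 hPa.
27^0.646 ≈ 8.407.
V ≈ 6.89 × 8.407 ≈ 57.9 kt.

58 kt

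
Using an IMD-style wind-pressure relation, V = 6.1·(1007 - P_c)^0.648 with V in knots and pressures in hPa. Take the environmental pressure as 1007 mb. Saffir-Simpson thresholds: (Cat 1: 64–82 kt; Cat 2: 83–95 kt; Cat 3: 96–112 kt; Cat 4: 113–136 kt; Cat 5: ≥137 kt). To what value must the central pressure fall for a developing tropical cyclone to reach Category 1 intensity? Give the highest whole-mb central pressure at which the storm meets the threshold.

969 mb

Category 1 begins at V = 64 kt.
Required ΔP = (64/6.1)^(1/0.648) = 10.492^1.543 ≈ 37.62 mb.
P_c ≤ 1007 − 37.62 = 969.38, so the highest integer P_c is 969 mb.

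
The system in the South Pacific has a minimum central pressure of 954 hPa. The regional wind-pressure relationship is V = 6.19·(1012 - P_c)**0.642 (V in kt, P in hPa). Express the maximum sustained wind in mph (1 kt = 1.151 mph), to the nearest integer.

97 mph

ΔP = 1012 − 954 = 58 hPa.
V ≈ 6.19 × 58^0.642 = 6.19 × 13.556 ≈ 83.910 kt.
83.910 × 1.151 ≈ 96.58 mph → 97 mph.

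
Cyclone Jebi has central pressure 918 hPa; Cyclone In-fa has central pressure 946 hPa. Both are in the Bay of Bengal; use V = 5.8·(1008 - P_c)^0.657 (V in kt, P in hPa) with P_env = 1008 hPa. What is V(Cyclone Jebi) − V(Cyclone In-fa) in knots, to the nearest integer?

Cyclone Jebi: ΔP = 90; V ≈ 5.8 × 90^0.657 ≈ 111.52 kt.
Cyclone In-fa: ΔP = 62; V ≈ 5.8 × 62^0.657 ≈ 87.30 kt.
Difference ≈ 111.52 − 87.30 = 24.22 → 24 kt.

24 kt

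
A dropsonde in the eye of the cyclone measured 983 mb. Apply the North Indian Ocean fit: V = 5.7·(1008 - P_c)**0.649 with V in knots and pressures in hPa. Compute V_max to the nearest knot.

46 kt

ΔP = 1008 − 983 = 25 mb.
25^0.649 ≈ 8.077.
V ≈ 5.7 × 8.077 ≈ 46.0 kt.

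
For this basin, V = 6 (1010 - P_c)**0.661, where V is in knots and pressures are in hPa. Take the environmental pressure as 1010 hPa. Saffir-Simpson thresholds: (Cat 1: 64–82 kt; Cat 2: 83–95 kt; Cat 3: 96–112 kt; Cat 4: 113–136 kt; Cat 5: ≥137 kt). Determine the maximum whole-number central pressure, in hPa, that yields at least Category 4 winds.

925 hPa

Category 4 begins at V = 113 kt.
Required ΔP = (113/6)^(1/0.661) = 18.833^1.513 ≈ 84.88 hPa.
P_c ≤ 1010 − 84.88 = 925.12, so the highest integer P_c is 925 hPa.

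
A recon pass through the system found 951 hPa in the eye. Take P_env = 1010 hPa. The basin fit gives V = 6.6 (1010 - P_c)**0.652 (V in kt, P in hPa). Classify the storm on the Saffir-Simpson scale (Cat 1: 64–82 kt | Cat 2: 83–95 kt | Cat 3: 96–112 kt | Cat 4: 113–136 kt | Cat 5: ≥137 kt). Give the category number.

ΔP = 1010 − 951 = 59 hPa.
V ≈ 6.6 × 59^0.652 = 6.6 × 14.28 ≈ 94 kt.
94 kt falls in the Category 2 band.

2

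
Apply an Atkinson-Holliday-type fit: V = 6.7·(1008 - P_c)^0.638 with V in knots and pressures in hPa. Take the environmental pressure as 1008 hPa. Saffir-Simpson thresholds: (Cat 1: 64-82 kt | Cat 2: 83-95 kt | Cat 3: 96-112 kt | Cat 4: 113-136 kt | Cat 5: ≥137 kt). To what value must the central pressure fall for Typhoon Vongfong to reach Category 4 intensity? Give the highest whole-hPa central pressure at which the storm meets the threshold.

924 hPa

Category 4 begins at V = 113 kt.
Required ΔP = (113/6.7)^(1/0.638) = 16.866^1.567 ≈ 83.79 hPa.
P_c ≤ 1008 − 83.79 = 924.21, so the highest integer P_c is 924 hPa.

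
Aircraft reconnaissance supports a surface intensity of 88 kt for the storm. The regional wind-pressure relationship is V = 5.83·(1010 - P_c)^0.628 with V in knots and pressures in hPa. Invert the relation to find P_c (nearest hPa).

935 hPa

ΔP = (V / 5.83)^(1/0.628) = (88/5.83)^1.592.
88/5.83 = 15.094; 15.094^1.592 ≈ 75.35 hPa.
P_c = 1010 − 75.35 = 934.65 ≈ 935 hPa.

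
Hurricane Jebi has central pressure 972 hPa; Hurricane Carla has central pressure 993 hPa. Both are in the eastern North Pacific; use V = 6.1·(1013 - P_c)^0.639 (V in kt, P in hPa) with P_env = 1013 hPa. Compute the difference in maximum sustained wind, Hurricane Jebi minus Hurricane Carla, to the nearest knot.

24 kt

Hurricane Jebi: ΔP = 41; V ≈ 6.1 × 41^0.639 ≈ 65.45 kt.
Hurricane Carla: ΔP = 20; V ≈ 6.1 × 20^0.639 ≈ 41.37 kt.
Difference ≈ 65.45 − 41.37 = 24.08 → 24 kt.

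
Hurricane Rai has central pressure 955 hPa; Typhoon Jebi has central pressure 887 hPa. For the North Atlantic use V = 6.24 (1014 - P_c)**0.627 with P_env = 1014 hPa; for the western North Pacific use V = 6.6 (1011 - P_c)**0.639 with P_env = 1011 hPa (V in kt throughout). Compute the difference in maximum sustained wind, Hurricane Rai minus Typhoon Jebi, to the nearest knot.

Hurricane Rai: ΔP = 59; V ≈ 6.24 × 59^0.627 ≈ 80.45 kt.
Typhoon Jebi: ΔP = 124; V ≈ 6.6 × 124^0.639 ≈ 143.63 kt.
Difference ≈ 80.45 − 143.63 = -63.18 → -63 kt.

-63 kt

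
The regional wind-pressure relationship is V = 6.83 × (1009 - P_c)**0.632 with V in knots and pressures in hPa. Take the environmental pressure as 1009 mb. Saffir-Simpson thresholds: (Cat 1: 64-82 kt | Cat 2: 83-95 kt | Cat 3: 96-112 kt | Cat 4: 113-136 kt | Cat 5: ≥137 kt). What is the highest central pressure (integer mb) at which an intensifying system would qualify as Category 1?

974 mb

Category 1 begins at V = 64 kt.
Required ΔP = (64/6.83)^(1/0.632) = 9.370^1.582 ≈ 34.48 mb.
P_c ≤ 1009 − 34.48 = 974.52, so the highest integer P_c is 974 mb.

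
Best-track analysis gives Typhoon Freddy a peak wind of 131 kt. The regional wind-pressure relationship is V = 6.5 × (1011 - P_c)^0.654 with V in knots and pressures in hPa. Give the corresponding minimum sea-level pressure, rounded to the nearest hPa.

912 hPa

ΔP = (V / 6.5)^(1/0.654) = (131/6.5)^1.529.
131/6.5 = 20.154; 20.154^1.529 ≈ 98.73 hPa.
P_c = 1011 − 98.73 = 912.27 ≈ 912 hPa.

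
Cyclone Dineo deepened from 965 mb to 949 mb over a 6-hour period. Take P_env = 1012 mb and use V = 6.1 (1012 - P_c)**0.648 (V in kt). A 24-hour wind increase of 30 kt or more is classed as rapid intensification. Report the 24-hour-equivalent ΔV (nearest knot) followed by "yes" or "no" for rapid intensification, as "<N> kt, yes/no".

V₁: ΔP = 47, V ≈ 6.1 × 47^0.648 ≈ 73.93 kt.
V₂: ΔP = 63, V ≈ 6.1 × 63^0.648 ≈ 89.39 kt.
ΔV over 6 h = 15.46 kt → 24 h equivalent = 15.46 × 24/6 ≈ 61.84 kt.
62 kt ≥ 30 kt ⇒ rapid intensification.

62 kt, yes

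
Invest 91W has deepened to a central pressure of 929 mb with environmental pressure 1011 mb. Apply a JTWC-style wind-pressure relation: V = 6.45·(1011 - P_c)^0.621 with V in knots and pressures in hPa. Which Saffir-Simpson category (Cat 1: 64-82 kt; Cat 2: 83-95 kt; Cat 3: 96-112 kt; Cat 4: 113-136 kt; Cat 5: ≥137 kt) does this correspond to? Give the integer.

3

ΔP = 1011 − 929 = 82 mb.
V ≈ 6.45 × 82^0.621 = 6.45 × 15.43 ≈ 100 kt.
100 kt falls in the Category 3 band.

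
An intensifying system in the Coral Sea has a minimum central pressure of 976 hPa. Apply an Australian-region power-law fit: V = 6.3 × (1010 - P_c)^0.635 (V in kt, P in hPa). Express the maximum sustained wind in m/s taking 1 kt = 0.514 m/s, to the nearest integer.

ΔP = 1010 − 976 = 34 hPa.
V ≈ 6.3 × 34^0.635 = 6.3 × 9.386 ≈ 59.133 kt.
59.133 × 0.514 ≈ 30.39 m/s → 30 m/s.

30 m/s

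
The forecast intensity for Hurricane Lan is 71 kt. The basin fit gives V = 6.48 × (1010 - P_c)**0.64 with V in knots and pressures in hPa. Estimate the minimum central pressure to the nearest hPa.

968 hPa

ΔP = (V / 6.48)^(1/0.64) = (71/6.48)^1.562.
71/6.48 = 10.957; 10.957^1.562 ≈ 42.12 hPa.
P_c = 1010 − 42.12 = 967.88 ≈ 968 hPa.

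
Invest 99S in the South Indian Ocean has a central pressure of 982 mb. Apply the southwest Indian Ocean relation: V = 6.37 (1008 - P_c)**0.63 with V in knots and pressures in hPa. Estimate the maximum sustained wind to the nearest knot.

50 kt

ΔP = 1008 − 982 = 26 mb.
26^0.63 ≈ 7.788.
V ≈ 6.37 × 7.788 ≈ 49.6 kt.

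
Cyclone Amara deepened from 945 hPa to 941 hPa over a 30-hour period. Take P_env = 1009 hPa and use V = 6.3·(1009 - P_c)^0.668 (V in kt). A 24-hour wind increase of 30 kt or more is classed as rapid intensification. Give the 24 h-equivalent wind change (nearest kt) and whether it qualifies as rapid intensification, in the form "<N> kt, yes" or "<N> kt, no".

3 kt, no

V₁: ΔP = 64, V ≈ 6.3 × 64^0.668 ≈ 101.36 kt.
V₂: ΔP = 68, V ≈ 6.3 × 68^0.668 ≈ 105.55 kt.
ΔV over 30 h = 4.19 kt → 24 h equivalent = 4.19 × 24/30 ≈ 3.35 kt.
3 kt < 30 kt ⇒ not rapid intensification.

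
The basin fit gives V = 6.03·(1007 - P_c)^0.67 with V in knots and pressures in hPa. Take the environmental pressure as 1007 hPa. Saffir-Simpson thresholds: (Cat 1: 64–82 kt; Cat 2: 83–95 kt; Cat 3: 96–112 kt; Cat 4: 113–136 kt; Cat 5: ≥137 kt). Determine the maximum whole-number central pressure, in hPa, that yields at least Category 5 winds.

Category 5 begins at V = 137 kt.
Required ΔP = (137/6.03)^(1/0.67) = 22.720^1.493 ≈ 105.80 hPa.
P_c ≤ 1007 − 105.80 = 901.20, so the highest integer P_c is 901 hPa.

901 hPa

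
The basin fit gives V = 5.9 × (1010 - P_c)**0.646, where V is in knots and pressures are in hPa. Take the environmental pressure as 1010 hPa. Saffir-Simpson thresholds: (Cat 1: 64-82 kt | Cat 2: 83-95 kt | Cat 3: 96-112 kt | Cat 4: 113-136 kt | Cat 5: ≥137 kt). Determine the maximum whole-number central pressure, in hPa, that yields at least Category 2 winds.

950 hPa

Category 2 begins at V = 83 kt.
Required ΔP = (83/5.9)^(1/0.646) = 14.068^1.548 ≈ 59.90 hPa.
P_c ≤ 1010 − 59.90 = 950.10, so the highest integer P_c is 950 hPa.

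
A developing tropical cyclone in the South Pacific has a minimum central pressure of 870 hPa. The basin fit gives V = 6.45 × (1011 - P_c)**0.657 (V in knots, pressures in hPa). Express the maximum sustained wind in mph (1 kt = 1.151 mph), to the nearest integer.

ΔP = 1011 − 870 = 141 hPa.
V ≈ 6.45 × 141^0.657 = 6.45 × 25.825 ≈ 166.570 kt.
166.570 × 1.151 ≈ 191.72 mph → 192 mph.

192 mph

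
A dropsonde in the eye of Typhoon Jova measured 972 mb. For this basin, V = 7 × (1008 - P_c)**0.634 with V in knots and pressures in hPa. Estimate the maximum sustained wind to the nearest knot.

ΔP = 1008 − 972 = 36 mb.
36^0.634 ≈ 9.698.
V ≈ 7 × 9.698 ≈ 67.9 kt.

68 kt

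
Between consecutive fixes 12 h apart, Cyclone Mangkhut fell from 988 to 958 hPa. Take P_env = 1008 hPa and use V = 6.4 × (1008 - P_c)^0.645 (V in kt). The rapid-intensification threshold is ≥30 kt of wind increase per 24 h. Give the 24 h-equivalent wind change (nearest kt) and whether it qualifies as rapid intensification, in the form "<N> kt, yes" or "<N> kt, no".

V₁: ΔP = 20, V ≈ 6.4 × 20^0.645 ≈ 44.19 kt.
V₂: ΔP = 50, V ≈ 6.4 × 50^0.645 ≈ 79.80 kt.
ΔV over 12 h = 35.61 kt → 24 h equivalent = 35.61 × 24/12 ≈ 71.22 kt.
71 kt ≥ 30 kt ⇒ rapid intensification.

71 kt, yes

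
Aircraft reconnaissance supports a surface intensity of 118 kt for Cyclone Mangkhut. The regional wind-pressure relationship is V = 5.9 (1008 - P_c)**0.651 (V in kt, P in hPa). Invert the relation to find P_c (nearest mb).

ΔP = (V / 5.9)^(1/0.651) = (118/5.9)^1.536.
118/5.9 = 20.000; 20.000^1.536 ≈ 99.66 mb.
P_c = 1008 − 99.66 = 908.34 ≈ 908 mb.

908 mb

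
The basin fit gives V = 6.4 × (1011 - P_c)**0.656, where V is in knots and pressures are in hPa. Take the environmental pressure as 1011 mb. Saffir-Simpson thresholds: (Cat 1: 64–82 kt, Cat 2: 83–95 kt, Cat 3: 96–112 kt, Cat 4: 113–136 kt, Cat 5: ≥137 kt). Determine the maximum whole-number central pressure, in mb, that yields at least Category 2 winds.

961 mb

Category 2 begins at V = 83 kt.
Required ΔP = (83/6.4)^(1/0.656) = 12.969^1.524 ≈ 49.72 mb.
P_c ≤ 1011 − 49.72 = 961.28, so the highest integer P_c is 961 mb.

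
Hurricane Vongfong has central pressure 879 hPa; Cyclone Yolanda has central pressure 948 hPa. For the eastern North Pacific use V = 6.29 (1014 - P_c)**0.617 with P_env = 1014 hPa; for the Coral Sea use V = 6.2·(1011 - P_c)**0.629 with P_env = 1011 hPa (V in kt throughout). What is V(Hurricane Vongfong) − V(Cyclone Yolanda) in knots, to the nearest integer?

Hurricane Vongfong: ΔP = 135; V ≈ 6.29 × 135^0.617 ≈ 129.74 kt.
Cyclone Yolanda: ΔP = 63; V ≈ 6.2 × 63^0.629 ≈ 83.98 kt.
Difference ≈ 129.74 − 83.98 = 45.76 → 46 kt.

46 kt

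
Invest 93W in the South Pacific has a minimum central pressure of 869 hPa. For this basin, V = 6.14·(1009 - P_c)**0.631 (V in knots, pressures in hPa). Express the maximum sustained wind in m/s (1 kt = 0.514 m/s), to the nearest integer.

ΔP = 1009 − 869 = 140 hPa.
V ≈ 6.14 × 140^0.631 = 6.14 × 22.605 ≈ 138.795 kt.
138.795 × 0.514 ≈ 71.34 m/s → 71 m/s.

71 m/s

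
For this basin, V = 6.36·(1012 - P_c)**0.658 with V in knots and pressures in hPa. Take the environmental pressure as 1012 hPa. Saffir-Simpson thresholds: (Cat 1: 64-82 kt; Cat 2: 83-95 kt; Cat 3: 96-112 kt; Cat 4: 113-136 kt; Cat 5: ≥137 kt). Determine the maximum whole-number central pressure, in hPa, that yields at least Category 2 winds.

962 hPa

Category 2 begins at V = 83 kt.
Required ΔP = (83/6.36)^(1/0.658) = 13.050^1.520 ≈ 49.60 hPa.
P_c ≤ 1012 − 49.60 = 962.40, so the highest integer P_c is 962 hPa.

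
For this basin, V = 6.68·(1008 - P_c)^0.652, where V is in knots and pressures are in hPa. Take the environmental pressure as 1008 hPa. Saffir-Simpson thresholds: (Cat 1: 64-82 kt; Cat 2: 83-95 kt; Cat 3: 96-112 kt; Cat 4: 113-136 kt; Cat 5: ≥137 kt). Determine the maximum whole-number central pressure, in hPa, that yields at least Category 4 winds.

Category 4 begins at V = 113 kt.
Required ΔP = (113/6.68)^(1/0.652) = 16.916^1.534 ≈ 76.54 hPa.
P_c ≤ 1008 − 76.54 = 931.46, so the highest integer P_c is 931 hPa.

931 hPa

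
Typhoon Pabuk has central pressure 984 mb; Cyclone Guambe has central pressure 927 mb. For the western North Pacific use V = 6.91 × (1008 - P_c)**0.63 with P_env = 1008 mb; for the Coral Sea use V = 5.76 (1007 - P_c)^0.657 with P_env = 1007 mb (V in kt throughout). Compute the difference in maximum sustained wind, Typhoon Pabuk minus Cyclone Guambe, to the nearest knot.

Typhoon Pabuk: ΔP = 24; V ≈ 6.91 × 24^0.63 ≈ 51.17 kt.
Cyclone Guambe: ΔP = 80; V ≈ 5.76 × 80^0.657 ≈ 102.51 kt.
Difference ≈ 51.17 − 102.51 = -51.34 → -51 kt.

-51 kt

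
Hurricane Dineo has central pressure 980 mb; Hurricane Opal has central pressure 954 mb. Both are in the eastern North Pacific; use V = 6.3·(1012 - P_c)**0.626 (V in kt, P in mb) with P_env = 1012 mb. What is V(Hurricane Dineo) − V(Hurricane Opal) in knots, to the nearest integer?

-25 kt

Hurricane Dineo: ΔP = 32; V ≈ 6.3 × 32^0.626 ≈ 55.15 kt.
Hurricane Opal: ΔP = 58; V ≈ 6.3 × 58^0.626 ≈ 80.03 kt.
Difference ≈ 55.15 − 80.03 = -24.88 → -25 kt.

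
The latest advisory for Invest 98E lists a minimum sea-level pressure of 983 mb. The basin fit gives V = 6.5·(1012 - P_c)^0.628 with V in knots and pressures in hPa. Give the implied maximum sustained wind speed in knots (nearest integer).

54 kt

ΔP = 1012 − 983 = 29 mb.
29^0.628 ≈ 8.287.
V ≈ 6.5 × 8.287 ≈ 53.9 kt.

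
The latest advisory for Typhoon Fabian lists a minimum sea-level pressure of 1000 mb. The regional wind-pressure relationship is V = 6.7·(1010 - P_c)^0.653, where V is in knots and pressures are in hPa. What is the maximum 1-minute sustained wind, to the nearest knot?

30 kt

ΔP = 1010 − 1000 = 10 mb.
10^0.653 ≈ 4.498.
V ≈ 6.7 × 4.498 ≈ 30.1 kt.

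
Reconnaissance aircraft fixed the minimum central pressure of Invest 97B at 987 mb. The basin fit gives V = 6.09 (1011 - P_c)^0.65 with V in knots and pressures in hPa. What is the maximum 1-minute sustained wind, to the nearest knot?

48 kt

ΔP = 1011 − 987 = 24 mb.
24^0.65 ≈ 7.891.
V ≈ 6.09 × 7.891 ≈ 48.1 kt.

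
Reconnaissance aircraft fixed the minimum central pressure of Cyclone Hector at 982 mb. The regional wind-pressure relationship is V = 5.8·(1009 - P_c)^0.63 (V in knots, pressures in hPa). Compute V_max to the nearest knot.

ΔP = 1009 − 982 = 27 mb.
27^0.63 ≈ 7.976.
V ≈ 5.8 × 7.976 ≈ 46.3 kt.

46 kt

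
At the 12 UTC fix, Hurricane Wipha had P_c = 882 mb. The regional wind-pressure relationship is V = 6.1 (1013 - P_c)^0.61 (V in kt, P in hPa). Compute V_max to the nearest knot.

119 kt

ΔP = 1013 − 882 = 131 mb.
131^0.61 ≈ 19.568.
V ≈ 6.1 × 19.568 ≈ 119.4 kt.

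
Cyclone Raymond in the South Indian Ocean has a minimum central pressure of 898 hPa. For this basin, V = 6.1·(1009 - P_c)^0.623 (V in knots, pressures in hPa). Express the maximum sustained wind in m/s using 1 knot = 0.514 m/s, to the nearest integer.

59 m/s

ΔP = 1009 − 898 = 111 hPa.
V ≈ 6.1 × 111^0.623 = 6.1 × 18.803 ≈ 114.701 kt.
114.701 × 0.514 ≈ 58.96 m/s → 59 m/s.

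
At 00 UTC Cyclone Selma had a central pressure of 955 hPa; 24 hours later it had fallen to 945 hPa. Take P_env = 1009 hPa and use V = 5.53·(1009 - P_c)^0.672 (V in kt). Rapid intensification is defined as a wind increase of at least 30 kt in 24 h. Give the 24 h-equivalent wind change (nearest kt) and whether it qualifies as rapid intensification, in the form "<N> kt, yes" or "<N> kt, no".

10 kt, no

V₁: ΔP = 54, V ≈ 5.53 × 54^0.672 ≈ 80.70 kt.
V₂: ΔP = 64, V ≈ 5.53 × 64^0.672 ≈ 90.46 kt.
ΔV over 24 h = 9.76 kt → 24 h equivalent = 9.76 × 24/24 ≈ 9.76 kt.
10 kt < 30 kt ⇒ not rapid intensification.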